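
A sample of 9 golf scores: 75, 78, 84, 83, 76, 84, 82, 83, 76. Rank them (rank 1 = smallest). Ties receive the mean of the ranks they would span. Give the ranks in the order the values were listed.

Sorted (ascending): 75, 76, 76, 78, 82, 83, 83, 84, 84
The 2 values of 76 occupy positions 2–3 → average rank (2+3)/2 = 2.5.
The 2 values of 83 occupy positions 6–7 → average rank (6+7)/2 = 6.5.
The 2 values of 84 occupy positions 8–9 → average rank (8+9)/2 = 8.5.

1, 4, 8.5, 6.5, 2.5, 8.5, 5, 6.5, 2.5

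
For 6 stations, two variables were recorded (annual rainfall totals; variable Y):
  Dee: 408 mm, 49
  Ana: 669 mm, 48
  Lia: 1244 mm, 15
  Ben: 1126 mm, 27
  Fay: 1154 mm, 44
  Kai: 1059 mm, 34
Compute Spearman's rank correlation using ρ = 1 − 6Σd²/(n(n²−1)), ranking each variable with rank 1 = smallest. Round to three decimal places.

-0.829

Ranks of variable 1: 1, 2, 6, 4, 5, 3
Ranks of variable 2: 6, 5, 1, 2, 4, 3
d = r₁ − r₂: -5, -3, 5, 2, 1, 0
d²: 25, 9, 25, 4, 1, 0; Σd² = 64
ρ = 1 − 6·64/(6·35) = 1 − 384/210 = -0.829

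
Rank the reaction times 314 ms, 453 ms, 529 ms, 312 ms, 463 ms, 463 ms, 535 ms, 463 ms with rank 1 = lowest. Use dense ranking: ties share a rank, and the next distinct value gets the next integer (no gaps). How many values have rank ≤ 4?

Sorted (ascending): 312, 314, 453, 463, 463, 463, 529, 535
The 3 values of 463 share dense rank 4.
Remaining distinct values take the next consecutive integers.
Ranks ≤ 4: {1, 2, 3, 4, 4, 4} → 6 values.

6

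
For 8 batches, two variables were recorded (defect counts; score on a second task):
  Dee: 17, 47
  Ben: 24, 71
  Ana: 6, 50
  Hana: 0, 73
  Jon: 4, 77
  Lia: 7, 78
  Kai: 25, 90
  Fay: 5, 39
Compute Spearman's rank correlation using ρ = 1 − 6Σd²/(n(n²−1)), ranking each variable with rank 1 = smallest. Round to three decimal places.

Ranks of variable 1: 6, 7, 4, 1, 2, 5, 8, 3
Ranks of variable 2: 2, 4, 3, 5, 6, 7, 8, 1
d = r₁ − r₂: 4, 3, 1, -4, -4, -2, 0, 2
d²: 16, 9, 1, 16, 16, 4, 0, 4; Σd² = 66
ρ = 1 − 6·66/(8·63) = 1 − 396/504 = 0.214

0.214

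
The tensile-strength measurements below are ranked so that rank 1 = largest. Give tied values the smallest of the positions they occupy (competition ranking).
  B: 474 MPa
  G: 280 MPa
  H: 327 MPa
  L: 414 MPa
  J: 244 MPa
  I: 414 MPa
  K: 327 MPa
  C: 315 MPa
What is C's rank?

Sorted (descending): 474, 414, 414, 327, 327, 315, 280, 244
The 2 values of 414 occupy positions 2–3 → each gets rank 2.
The 2 values of 327 occupy positions 4–5 → each gets rank 4.
C has value 315 MPa → rank 6.

6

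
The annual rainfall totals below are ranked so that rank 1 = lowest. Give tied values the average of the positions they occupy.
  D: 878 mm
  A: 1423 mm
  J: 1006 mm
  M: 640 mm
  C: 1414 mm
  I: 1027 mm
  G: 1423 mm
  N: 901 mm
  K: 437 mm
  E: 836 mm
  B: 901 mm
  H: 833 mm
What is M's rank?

Sorted (ascending): 437, 640, 833, 836, 878, 901, 901, 1006, 1027, 1414, 1423, 1423
The 2 values of 901 occupy positions 6–7 → average rank (6+7)/2 = 6.5.
The 2 values of 1423 occupy positions 11–12 → average rank (11+12)/2 = 11.5.
M has value 640 mm → rank 2.

2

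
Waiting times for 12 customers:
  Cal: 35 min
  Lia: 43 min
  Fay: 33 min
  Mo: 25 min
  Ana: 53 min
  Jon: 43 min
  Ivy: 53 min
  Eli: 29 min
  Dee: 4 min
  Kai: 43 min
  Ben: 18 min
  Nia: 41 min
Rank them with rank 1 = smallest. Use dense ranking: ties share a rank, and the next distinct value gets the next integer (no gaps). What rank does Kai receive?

8

Sorted (ascending): 4, 18, 25, 29, 33, 35, 41, 43, 43, 43, 53, 53
The 3 values of 43 share dense rank 8.
The 2 values of 53 share dense rank 9.
Remaining distinct values take the next consecutive integers.
Kai has value 43 min → rank 8.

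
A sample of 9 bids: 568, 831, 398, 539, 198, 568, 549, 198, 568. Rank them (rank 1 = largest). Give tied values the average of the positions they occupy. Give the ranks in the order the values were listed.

3, 1, 7, 6, 8.5, 3, 5, 8.5, 3

Sorted (descending): 831, 568, 568, 568, 549, 539, 398, 198, 198
The 3 values of 568 occupy positions 2–4 → average rank 3.
The 2 values of 198 occupy positions 8–9 → average rank (8+9)/2 = 8.5.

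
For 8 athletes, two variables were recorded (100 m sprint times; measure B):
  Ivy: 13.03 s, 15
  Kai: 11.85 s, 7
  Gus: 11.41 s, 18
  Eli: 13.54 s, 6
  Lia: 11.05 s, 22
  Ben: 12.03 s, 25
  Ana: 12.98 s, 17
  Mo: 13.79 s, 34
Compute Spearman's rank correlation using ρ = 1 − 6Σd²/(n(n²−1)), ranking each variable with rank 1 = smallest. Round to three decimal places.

-0.071

Ranks of variable 1: 6, 3, 2, 7, 1, 4, 5, 8
Ranks of variable 2: 3, 2, 5, 1, 6, 7, 4, 8
d = r₁ − r₂: 3, 1, -3, 6, -5, -3, 1, 0
d²: 9, 1, 9, 36, 25, 9, 1, 0; Σd² = 90
ρ = 1 − 6·90/(8·63) = 1 − 540/504 = -0.071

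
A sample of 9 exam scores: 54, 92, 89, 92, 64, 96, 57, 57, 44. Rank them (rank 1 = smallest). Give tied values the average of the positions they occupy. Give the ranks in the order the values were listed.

2, 7.5, 6, 7.5, 5, 9, 3.5, 3.5, 1

Sorted (ascending): 44, 54, 57, 57, 64, 89, 92, 92, 96
The 2 values of 57 occupy positions 3–4 → average rank (3+4)/2 = 3.5.
The 2 values of 92 occupy positions 7–8 → average rank (7+8)/2 = 7.5.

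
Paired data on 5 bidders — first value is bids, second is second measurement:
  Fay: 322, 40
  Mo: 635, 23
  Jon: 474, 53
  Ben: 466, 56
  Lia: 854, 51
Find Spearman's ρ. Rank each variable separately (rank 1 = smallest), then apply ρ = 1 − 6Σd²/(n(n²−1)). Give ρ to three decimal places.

Ranks of variable 1: 1, 4, 3, 2, 5
Ranks of variable 2: 2, 1, 4, 5, 3
d = r₁ − r₂: -1, 3, -1, -3, 2
d²: 1, 9, 1, 9, 4; Σd² = 24
ρ = 1 − 6·24/(5·24) = 1 − 144/120 = -0.200

-0.200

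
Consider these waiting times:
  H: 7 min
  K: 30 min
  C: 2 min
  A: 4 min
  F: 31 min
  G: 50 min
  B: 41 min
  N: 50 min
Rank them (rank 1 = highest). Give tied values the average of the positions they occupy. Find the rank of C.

Sorted (descending): 50, 50, 41, 31, 30, 7, 4, 2
The 2 values of 50 occupy positions 1–2 → average rank (1+2)/2 = 1.5.
C has value 2 min → rank 8.

8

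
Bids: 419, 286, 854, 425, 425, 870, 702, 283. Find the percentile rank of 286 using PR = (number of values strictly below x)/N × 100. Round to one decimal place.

N = 8.
Strictly below 286: 1. Equal to 286: 1.
PR = 1/8 × 100 = 12.5

12.5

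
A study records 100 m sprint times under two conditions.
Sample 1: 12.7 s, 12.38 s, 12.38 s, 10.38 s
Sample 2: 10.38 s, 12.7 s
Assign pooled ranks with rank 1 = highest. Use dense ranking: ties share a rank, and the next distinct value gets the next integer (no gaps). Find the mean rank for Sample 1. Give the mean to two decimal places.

Sorted (descending): 12.7, 12.7, 12.38, 12.38, 10.38, 10.38
The 2 values of 12.7 share dense rank 1.
The 2 values of 12.38 share dense rank 2.
The 2 values of 10.38 share dense rank 3.
Sample 1 values → pooled ranks: 12.7→1, 12.38→2, 12.38→2, 10.38→3
Mean rank = (1 + 2 + 2 + 3) / 4 = 2.00

2.00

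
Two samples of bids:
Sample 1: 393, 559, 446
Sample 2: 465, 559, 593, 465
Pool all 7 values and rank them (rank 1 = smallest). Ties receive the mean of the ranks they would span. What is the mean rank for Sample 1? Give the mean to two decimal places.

2.83

Sorted (ascending): 393, 446, 465, 465, 559, 559, 593
The 2 values of 465 occupy positions 3–4 → average rank (3+4)/2 = 3.5.
The 2 values of 559 occupy positions 5–6 → average rank (5+6)/2 = 5.5.
Sample 1 values → pooled ranks: 393→1, 559→5.5, 446→2
Mean rank = (1 + 5.5 + 2) / 3 = 2.83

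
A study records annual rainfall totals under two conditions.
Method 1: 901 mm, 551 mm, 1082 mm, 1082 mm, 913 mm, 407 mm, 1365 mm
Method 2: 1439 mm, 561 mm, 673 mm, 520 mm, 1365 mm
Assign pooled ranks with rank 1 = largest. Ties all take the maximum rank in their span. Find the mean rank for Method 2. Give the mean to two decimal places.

6.40

Sorted (descending): 1439, 1365, 1365, 1082, 1082, 913, 901, 673, 561, 551, 520, 407
The 2 values of 1365 occupy positions 2–3 → each gets rank 3.
The 2 values of 1082 occupy positions 4–5 → each gets rank 5.
Method 2 values → pooled ranks: 1439→1, 561→9, 673→8, 520→11, 1365→3
Mean rank = (1 + 9 + 8 + 11 + 3) / 5 = 6.40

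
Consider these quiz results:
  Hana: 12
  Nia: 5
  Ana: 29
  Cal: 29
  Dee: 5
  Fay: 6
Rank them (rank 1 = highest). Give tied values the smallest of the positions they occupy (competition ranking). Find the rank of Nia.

Sorted (descending): 29, 29, 12, 6, 5, 5
The 2 values of 29 occupy positions 1–2 → each gets rank 1.
The 2 values of 5 occupy positions 5–6 → each gets rank 5.
Nia has value 5 → rank 5.

5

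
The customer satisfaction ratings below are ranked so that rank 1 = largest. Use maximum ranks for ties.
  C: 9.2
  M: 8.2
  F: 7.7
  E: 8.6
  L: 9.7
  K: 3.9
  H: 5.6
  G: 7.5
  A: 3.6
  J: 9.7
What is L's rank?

2

Sorted (descending): 9.7, 9.7, 9.2, 8.6, 8.2, 7.7, 7.5, 5.6, 3.9, 3.6
The 2 values of 9.7 occupy positions 1–2 → each gets rank 2.
L has value 9.7 → rank 2.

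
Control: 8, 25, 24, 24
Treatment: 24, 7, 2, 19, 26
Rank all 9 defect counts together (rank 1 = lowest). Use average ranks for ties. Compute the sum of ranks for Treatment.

22

Sorted (ascending): 2, 7, 8, 19, 24, 24, 24, 25, 26
The 3 values of 24 occupy positions 5–7 → average rank 6.
Treatment values → pooled ranks: 24→6, 7→2, 2→1, 19→4, 26→9
Rank sum = 6 + 2 + 1 + 4 + 9 = 22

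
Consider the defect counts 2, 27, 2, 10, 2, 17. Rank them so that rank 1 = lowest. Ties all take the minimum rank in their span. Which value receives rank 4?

10

Sorted (ascending): 2, 2, 2, 10, 17, 27
The 3 values of 2 occupy positions 1–3 → each gets rank 1.
Rank 4 → value 10.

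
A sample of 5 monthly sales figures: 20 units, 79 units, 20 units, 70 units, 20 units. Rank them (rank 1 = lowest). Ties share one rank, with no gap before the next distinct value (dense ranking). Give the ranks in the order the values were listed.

1, 3, 1, 2, 1

Sorted (ascending): 20, 20, 20, 70, 79
The 3 values of 20 share dense rank 1.
Remaining distinct values take the next consecutive integers.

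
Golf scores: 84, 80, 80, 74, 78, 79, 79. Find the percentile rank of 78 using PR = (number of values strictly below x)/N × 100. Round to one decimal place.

N = 7.
Strictly below 78: 1. Equal to 78: 1.
PR = 1/7 × 100 = 14.3

14.3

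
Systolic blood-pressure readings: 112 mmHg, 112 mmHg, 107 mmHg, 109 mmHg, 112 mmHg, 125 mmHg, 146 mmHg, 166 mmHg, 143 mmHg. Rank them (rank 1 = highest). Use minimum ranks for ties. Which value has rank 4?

125

Sorted (descending): 166, 146, 143, 125, 112, 112, 112, 109, 107
The 3 values of 112 occupy positions 5–7 → each gets rank 5.
Rank 4 → value 125.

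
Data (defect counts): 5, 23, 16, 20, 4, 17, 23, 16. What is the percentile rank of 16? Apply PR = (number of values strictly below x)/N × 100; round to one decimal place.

N = 8.
Strictly below 16: 2. Equal to 16: 2.
PR = 2/8 × 100 = 25.0

25.0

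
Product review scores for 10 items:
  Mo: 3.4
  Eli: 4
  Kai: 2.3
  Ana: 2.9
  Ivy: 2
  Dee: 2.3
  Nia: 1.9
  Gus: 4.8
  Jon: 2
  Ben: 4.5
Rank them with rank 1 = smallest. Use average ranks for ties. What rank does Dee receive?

4.5

Sorted (ascending): 1.9, 2, 2, 2.3, 2.3, 2.9, 3.4, 4, 4.5, 4.8
The 2 values of 2 occupy positions 2–3 → average rank (2+3)/2 = 2.5.
The 2 values of 2.3 occupy positions 4–5 → average rank (4+5)/2 = 4.5.
Dee has value 2.3 → rank 4.5.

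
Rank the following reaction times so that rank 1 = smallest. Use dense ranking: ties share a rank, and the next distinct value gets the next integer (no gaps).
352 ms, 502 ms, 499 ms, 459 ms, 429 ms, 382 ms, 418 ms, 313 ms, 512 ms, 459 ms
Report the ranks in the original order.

2, 8, 7, 6, 5, 3, 4, 1, 9, 6

Sorted (ascending): 313, 352, 382, 418, 429, 459, 459, 499, 502, 512
The 2 values of 459 share dense rank 6.
Remaining distinct values take the next consecutive integers.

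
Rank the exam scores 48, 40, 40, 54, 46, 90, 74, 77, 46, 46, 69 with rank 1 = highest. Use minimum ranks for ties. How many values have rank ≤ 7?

Sorted (descending): 90, 77, 74, 69, 54, 48, 46, 46, 46, 40, 40
The 3 values of 46 occupy positions 7–9 → each gets rank 7.
The 2 values of 40 occupy positions 10–11 → each gets rank 10.
Ranks ≤ 7: {1, 2, 3, 4, 5, 6, 7, 7, 7} → 9 values.

9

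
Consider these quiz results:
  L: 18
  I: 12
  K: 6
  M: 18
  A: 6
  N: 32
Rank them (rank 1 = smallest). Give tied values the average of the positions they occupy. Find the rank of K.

Sorted (ascending): 6, 6, 12, 18, 18, 32
The 2 values of 6 occupy positions 1–2 → average rank (1+2)/2 = 1.5.
The 2 values of 18 occupy positions 4–5 → average rank (4+5)/2 = 4.5.
K has value 6 → rank 1.5.

1.5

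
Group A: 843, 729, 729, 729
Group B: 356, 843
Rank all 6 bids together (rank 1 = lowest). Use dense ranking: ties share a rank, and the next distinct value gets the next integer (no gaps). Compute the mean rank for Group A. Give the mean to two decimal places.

2.25

Sorted (ascending): 356, 729, 729, 729, 843, 843
The 3 values of 729 share dense rank 2.
The 2 values of 843 share dense rank 3.
Remaining distinct values take the next consecutive integers.
Group A values → pooled ranks: 843→3, 729→2, 729→2, 729→2
Mean rank = (3 + 2 + 2 + 2) / 4 = 2.25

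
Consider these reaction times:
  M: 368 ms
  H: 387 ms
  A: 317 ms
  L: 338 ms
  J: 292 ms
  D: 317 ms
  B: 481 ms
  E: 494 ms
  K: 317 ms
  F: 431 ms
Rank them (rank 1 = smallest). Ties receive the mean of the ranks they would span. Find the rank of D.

Sorted (ascending): 292, 317, 317, 317, 338, 368, 387, 431, 481, 494
The 3 values of 317 occupy positions 2–4 → average rank 3.
D has value 317 ms → rank 3.

3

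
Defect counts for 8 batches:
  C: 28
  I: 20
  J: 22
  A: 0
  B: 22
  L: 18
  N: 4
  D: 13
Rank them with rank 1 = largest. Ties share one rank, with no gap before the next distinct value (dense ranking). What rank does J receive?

2

Sorted (descending): 28, 22, 22, 20, 18, 13, 4, 0
The 2 values of 22 share dense rank 2.
Remaining distinct values take the next consecutive integers.
J has value 22 → rank 2.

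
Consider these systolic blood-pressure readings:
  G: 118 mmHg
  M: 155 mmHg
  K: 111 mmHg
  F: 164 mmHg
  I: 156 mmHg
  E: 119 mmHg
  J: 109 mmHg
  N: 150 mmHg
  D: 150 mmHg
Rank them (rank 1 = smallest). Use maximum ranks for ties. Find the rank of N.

6

Sorted (ascending): 109, 111, 118, 119, 150, 150, 155, 156, 164
The 2 values of 150 occupy positions 5–6 → each gets rank 6.
N has value 150 mmHg → rank 6.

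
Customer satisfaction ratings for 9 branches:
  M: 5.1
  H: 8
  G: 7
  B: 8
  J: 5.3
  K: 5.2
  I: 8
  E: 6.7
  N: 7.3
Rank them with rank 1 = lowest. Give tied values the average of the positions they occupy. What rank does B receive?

8

Sorted (ascending): 5.1, 5.2, 5.3, 6.7, 7, 7.3, 8, 8, 8
The 3 values of 8 occupy positions 7–9 → average rank 8.
B has value 8 → rank 8.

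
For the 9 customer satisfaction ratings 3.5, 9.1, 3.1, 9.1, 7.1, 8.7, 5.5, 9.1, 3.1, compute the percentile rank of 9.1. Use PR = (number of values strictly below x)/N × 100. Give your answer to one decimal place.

66.7

N = 9.
Strictly below 9.1: 6. Equal to 9.1: 3.
PR = 6/9 × 100 = 66.7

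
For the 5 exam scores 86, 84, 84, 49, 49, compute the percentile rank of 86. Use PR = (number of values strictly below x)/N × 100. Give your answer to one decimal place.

N = 5.
Strictly below 86: 4. Equal to 86: 1.
PR = 4/5 × 100 = 80.0

80.0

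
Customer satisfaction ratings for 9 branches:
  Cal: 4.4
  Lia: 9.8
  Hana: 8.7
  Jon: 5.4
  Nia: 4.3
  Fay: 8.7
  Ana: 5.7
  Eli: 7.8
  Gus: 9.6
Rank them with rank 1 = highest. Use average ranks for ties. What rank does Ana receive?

Sorted (descending): 9.8, 9.6, 8.7, 8.7, 7.8, 5.7, 5.4, 4.4, 4.3
The 2 values of 8.7 occupy positions 3–4 → average rank (3+4)/2 = 3.5.
Ana has value 5.7 → rank 6.

6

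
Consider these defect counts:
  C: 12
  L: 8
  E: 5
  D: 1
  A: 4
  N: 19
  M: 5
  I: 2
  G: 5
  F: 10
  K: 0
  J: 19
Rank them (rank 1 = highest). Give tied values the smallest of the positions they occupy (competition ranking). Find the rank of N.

1

Sorted (descending): 19, 19, 12, 10, 8, 5, 5, 5, 4, 2, 1, 0
The 2 values of 19 occupy positions 1–2 → each gets rank 1.
The 3 values of 5 occupy positions 6–8 → each gets rank 6.
N has value 19 → rank 1.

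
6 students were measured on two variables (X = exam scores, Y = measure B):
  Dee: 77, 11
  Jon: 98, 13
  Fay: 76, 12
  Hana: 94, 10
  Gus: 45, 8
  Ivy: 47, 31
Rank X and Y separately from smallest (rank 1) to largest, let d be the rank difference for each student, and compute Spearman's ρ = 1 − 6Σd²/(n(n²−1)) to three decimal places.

0.200

Ranks of variable 1: 4, 6, 3, 5, 1, 2
Ranks of variable 2: 3, 5, 4, 2, 1, 6
d = r₁ − r₂: 1, 1, -1, 3, 0, -4
d²: 1, 1, 1, 9, 0, 16; Σd² = 28
ρ = 1 − 6·28/(6·35) = 1 − 168/210 = 0.200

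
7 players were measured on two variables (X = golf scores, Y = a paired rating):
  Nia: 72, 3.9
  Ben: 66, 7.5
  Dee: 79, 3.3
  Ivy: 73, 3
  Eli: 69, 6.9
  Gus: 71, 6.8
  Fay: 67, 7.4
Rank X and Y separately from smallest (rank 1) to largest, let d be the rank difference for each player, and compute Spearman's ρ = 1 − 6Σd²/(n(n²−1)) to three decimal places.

-0.964

Ranks of variable 1: 5, 1, 7, 6, 3, 4, 2
Ranks of variable 2: 3, 7, 2, 1, 5, 4, 6
d = r₁ − r₂: 2, -6, 5, 5, -2, 0, -4
d²: 4, 36, 25, 25, 4, 0, 16; Σd² = 110
ρ = 1 − 6·110/(7·48) = 1 − 660/336 = -0.964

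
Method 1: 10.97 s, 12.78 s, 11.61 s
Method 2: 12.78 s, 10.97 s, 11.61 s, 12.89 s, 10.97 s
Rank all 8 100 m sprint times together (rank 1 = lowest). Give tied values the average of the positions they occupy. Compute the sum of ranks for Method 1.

13

Sorted (ascending): 10.97, 10.97, 10.97, 11.61, 11.61, 12.78, 12.78, 12.89
The 3 values of 10.97 occupy positions 1–3 → average rank 2.
The 2 values of 11.61 occupy positions 4–5 → average rank (4+5)/2 = 4.5.
The 2 values of 12.78 occupy positions 6–7 → average rank (6+7)/2 = 6.5.
Method 1 values → pooled ranks: 10.97→2, 12.78→6.5, 11.61→4.5
Rank sum = 2 + 6.5 + 4.5 = 13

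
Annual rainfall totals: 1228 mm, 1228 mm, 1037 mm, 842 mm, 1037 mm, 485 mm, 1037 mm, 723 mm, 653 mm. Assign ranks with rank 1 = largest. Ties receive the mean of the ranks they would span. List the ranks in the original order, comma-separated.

1.5, 1.5, 4, 6, 4, 9, 4, 7, 8

Sorted (descending): 1228, 1228, 1037, 1037, 1037, 842, 723, 653, 485
The 2 values of 1228 occupy positions 1–2 → average rank (1+2)/2 = 1.5.
The 3 values of 1037 occupy positions 3–5 → average rank 4.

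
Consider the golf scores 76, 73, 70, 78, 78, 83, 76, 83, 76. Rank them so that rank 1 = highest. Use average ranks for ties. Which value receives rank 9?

Sorted (descending): 83, 83, 78, 78, 76, 76, 76, 73, 70
The 2 values of 83 occupy positions 1–2 → average rank (1+2)/2 = 1.5.
The 2 values of 78 occupy positions 3–4 → average rank (3+4)/2 = 3.5.
The 3 values of 76 occupy positions 5–7 → average rank 6.
Rank 9 → value 70.

70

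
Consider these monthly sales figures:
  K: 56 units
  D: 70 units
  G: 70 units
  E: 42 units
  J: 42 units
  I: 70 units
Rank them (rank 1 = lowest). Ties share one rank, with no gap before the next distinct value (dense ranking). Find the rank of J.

1

Sorted (ascending): 42, 42, 56, 70, 70, 70
The 2 values of 42 share dense rank 1.
The 3 values of 70 share dense rank 3.
Remaining distinct values take the next consecutive integers.
J has value 42 units → rank 1.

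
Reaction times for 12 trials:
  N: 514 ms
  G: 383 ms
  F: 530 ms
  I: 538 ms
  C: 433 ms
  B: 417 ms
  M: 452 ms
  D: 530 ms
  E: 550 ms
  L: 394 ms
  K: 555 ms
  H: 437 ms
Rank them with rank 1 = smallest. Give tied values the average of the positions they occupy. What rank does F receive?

8.5

Sorted (ascending): 383, 394, 417, 433, 437, 452, 514, 530, 530, 538, 550, 555
The 2 values of 530 occupy positions 8–9 → average rank (8+9)/2 = 8.5.
F has value 530 ms → rank 8.5.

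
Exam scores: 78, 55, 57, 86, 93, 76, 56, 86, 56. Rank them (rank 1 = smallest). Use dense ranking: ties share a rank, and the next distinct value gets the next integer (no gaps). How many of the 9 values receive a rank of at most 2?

Sorted (ascending): 55, 56, 56, 57, 76, 78, 86, 86, 93
The 2 values of 56 share dense rank 2.
The 2 values of 86 share dense rank 6.
Remaining distinct values take the next consecutive integers.
Ranks ≤ 2: {1, 2, 2} → 3 values.

3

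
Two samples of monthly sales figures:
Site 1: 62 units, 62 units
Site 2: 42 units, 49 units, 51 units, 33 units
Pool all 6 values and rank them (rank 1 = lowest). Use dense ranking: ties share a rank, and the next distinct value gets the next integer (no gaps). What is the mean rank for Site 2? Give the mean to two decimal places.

2.50

Sorted (ascending): 33, 42, 49, 51, 62, 62
The 2 values of 62 share dense rank 5.
Remaining distinct values take the next consecutive integers.
Site 2 values → pooled ranks: 42→2, 49→3, 51→4, 33→1
Mean rank = (2 + 3 + 4 + 1) / 4 = 2.50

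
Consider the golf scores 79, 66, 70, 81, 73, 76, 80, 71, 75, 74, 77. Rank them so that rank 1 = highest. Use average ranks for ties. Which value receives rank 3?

Sorted (descending): 81, 80, 79, 77, 76, 75, 74, 73, 71, 70, 66
No ties — each value takes its position as its rank.
Rank 3 → value 79.

79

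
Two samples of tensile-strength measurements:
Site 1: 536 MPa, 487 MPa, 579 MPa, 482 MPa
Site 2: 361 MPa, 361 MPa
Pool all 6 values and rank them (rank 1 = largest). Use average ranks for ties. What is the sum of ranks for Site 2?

11

Sorted (descending): 579, 536, 487, 482, 361, 361
The 2 values of 361 occupy positions 5–6 → average rank (5+6)/2 = 5.5.
Site 2 values → pooled ranks: 361→5.5, 361→5.5
Rank sum = 5.5 + 5.5 = 11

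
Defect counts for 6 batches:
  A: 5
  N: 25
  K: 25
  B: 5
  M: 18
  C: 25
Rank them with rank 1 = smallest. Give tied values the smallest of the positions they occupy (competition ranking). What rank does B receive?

Sorted (ascending): 5, 5, 18, 25, 25, 25
The 2 values of 5 occupy positions 1–2 → each gets rank 1.
The 3 values of 25 occupy positions 4–6 → each gets rank 4.
B has value 5 → rank 1.

1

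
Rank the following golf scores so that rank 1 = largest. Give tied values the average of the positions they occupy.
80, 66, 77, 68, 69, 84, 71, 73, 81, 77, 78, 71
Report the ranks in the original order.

Sorted (descending): 84, 81, 80, 78, 77, 77, 73, 71, 71, 69, 68, 66
The 2 values of 77 occupy positions 5–6 → average rank (5+6)/2 = 5.5.
The 2 values of 71 occupy positions 8–9 → average rank (8+9)/2 = 8.5.

3, 12, 5.5, 11, 10, 1, 8.5, 7, 2, 5.5, 4, 8.5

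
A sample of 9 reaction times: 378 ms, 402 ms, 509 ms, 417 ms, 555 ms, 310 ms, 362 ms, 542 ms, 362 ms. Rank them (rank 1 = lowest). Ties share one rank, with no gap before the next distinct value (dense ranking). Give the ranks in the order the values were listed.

3, 4, 6, 5, 8, 1, 2, 7, 2

Sorted (ascending): 310, 362, 362, 378, 402, 417, 509, 542, 555
The 2 values of 362 share dense rank 2.
Remaining distinct values take the next consecutive integers.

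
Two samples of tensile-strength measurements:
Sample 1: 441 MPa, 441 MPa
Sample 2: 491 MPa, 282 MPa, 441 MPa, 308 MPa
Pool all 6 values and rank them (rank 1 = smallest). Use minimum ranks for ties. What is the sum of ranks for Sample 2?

12

Sorted (ascending): 282, 308, 441, 441, 441, 491
The 3 values of 441 occupy positions 3–5 → each gets rank 3.
Sample 2 values → pooled ranks: 491→6, 282→1, 441→3, 308→2
Rank sum = 6 + 1 + 3 + 2 = 12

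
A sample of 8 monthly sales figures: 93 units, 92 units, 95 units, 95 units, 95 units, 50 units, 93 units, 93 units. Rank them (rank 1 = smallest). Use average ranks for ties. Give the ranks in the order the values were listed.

4, 2, 7, 7, 7, 1, 4, 4

Sorted (ascending): 50, 92, 93, 93, 93, 95, 95, 95
The 3 values of 93 occupy positions 3–5 → average rank 4.
The 3 values of 95 occupy positions 6–8 → average rank 7.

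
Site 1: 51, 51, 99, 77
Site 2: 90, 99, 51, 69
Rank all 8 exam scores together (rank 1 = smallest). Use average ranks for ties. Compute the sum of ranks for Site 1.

Sorted (ascending): 51, 51, 51, 69, 77, 90, 99, 99
The 3 values of 51 occupy positions 1–3 → average rank 2.
The 2 values of 99 occupy positions 7–8 → average rank (7+8)/2 = 7.5.
Site 1 values → pooled ranks: 51→2, 51→2, 99→7.5, 77→5
Rank sum = 2 + 2 + 7.5 + 5 = 16.5

16.5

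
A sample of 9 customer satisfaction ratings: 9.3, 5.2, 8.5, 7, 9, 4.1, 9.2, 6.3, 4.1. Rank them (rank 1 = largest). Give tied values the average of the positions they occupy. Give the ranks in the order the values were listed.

1, 7, 4, 5, 3, 8.5, 2, 6, 8.5

Sorted (descending): 9.3, 9.2, 9, 8.5, 7, 6.3, 5.2, 4.1, 4.1
The 2 values of 4.1 occupy positions 8–9 → average rank (8+9)/2 = 8.5.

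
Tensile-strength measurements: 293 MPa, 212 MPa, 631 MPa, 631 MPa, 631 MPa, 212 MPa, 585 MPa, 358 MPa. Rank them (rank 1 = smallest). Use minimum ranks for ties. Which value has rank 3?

Sorted (ascending): 212, 212, 293, 358, 585, 631, 631, 631
The 2 values of 212 occupy positions 1–2 → each gets rank 1.
The 3 values of 631 occupy positions 6–8 → each gets rank 6.
Rank 3 → value 293.

293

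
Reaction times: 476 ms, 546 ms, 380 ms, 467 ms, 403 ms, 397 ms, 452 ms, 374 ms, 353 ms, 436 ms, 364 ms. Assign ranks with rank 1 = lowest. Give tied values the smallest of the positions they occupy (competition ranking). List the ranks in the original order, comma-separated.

10, 11, 4, 9, 6, 5, 8, 3, 1, 7, 2

Sorted (ascending): 353, 364, 374, 380, 397, 403, 436, 452, 467, 476, 546
No ties — each value takes its position as its rank.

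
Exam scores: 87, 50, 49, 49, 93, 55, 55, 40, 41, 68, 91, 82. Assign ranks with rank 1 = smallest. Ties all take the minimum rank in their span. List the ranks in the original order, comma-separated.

Sorted (ascending): 40, 41, 49, 49, 50, 55, 55, 68, 82, 87, 91, 93
The 2 values of 49 occupy positions 3–4 → each gets rank 3.
The 2 values of 55 occupy positions 6–7 → each gets rank 6.

10, 5, 3, 3, 12, 6, 6, 1, 2, 8, 11, 9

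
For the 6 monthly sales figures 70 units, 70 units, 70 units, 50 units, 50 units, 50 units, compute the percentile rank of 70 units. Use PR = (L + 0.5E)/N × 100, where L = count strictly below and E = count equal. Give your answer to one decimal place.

75.0

N = 6.
Strictly below 70: 3. Equal to 70: 3.
PR = (3 + 0.5·3)/6 × 100 = 75.0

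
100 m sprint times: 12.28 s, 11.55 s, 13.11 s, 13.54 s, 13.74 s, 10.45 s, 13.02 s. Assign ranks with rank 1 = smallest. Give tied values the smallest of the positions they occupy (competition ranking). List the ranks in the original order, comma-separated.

3, 2, 5, 6, 7, 1, 4

Sorted (ascending): 10.45, 11.55, 12.28, 13.02, 13.11, 13.54, 13.74
No ties — each value takes its position as its rank.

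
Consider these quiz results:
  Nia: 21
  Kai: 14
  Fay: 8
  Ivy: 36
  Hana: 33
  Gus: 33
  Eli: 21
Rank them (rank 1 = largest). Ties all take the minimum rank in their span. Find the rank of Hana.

Sorted (descending): 36, 33, 33, 21, 21, 14, 8
The 2 values of 33 occupy positions 2–3 → each gets rank 2.
The 2 values of 21 occupy positions 4–5 → each gets rank 4.
Hana has value 33 → rank 2.

2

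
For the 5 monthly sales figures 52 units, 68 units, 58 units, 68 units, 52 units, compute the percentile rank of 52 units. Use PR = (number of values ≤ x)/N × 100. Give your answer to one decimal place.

N = 5.
Strictly below 52: 0. Equal to 52: 2.
PR = 2/5 × 100 = 40.0

40.0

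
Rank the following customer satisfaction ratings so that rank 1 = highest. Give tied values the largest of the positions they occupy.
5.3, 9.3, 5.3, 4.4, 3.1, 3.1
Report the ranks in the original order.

3, 1, 3, 4, 6, 6

Sorted (descending): 9.3, 5.3, 5.3, 4.4, 3.1, 3.1
The 2 values of 5.3 occupy positions 2–3 → each gets rank 3.
The 2 values of 3.1 occupy positions 5–6 → each gets rank 6.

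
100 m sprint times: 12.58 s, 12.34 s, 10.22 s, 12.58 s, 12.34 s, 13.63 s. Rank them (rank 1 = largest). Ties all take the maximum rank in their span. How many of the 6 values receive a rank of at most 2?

Sorted (descending): 13.63, 12.58, 12.58, 12.34, 12.34, 10.22
The 2 values of 12.58 occupy positions 2–3 → each gets rank 3.
The 2 values of 12.34 occupy positions 4–5 → each gets rank 5.
Ranks ≤ 2: {1} → 1 value.

1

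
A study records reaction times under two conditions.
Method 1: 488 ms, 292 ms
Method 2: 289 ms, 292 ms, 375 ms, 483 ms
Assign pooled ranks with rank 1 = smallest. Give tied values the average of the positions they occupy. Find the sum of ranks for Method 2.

12.5

Sorted (ascending): 289, 292, 292, 375, 483, 488
The 2 values of 292 occupy positions 2–3 → average rank (2+3)/2 = 2.5.
Method 2 values → pooled ranks: 289→1, 292→2.5, 375→4, 483→5
Rank sum = 1 + 2.5 + 4 + 5 = 12.5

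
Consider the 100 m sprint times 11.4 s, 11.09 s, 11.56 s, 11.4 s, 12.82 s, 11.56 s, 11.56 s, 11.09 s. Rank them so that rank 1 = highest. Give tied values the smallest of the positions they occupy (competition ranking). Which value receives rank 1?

Sorted (descending): 12.82, 11.56, 11.56, 11.56, 11.4, 11.4, 11.09, 11.09
The 3 values of 11.56 occupy positions 2–4 → each gets rank 2.
The 2 values of 11.4 occupy positions 5–6 → each gets rank 5.
The 2 values of 11.09 occupy positions 7–8 → each gets rank 7.
Rank 1 → value 12.82.

12.82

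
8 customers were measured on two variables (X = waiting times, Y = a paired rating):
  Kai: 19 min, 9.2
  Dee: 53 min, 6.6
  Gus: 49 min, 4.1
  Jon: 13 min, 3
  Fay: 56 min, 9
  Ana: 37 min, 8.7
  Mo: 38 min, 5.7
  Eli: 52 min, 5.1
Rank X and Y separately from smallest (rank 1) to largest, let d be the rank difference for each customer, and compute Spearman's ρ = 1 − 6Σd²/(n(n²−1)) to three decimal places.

Ranks of variable 1: 2, 7, 5, 1, 8, 3, 4, 6
Ranks of variable 2: 8, 5, 2, 1, 7, 6, 4, 3
d = r₁ − r₂: -6, 2, 3, 0, 1, -3, 0, 3
d²: 36, 4, 9, 0, 1, 9, 0, 9; Σd² = 68
ρ = 1 − 6·68/(8·63) = 1 − 408/504 = 0.190

0.190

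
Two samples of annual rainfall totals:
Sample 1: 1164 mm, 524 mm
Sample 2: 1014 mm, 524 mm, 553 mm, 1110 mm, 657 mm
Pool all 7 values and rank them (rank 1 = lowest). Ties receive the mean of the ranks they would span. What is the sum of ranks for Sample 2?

19.5

Sorted (ascending): 524, 524, 553, 657, 1014, 1110, 1164
The 2 values of 524 occupy positions 1–2 → average rank (1+2)/2 = 1.5.
Sample 2 values → pooled ranks: 1014→5, 524→1.5, 553→3, 1110→6, 657→4
Rank sum = 5 + 1.5 + 3 + 6 + 4 = 19.5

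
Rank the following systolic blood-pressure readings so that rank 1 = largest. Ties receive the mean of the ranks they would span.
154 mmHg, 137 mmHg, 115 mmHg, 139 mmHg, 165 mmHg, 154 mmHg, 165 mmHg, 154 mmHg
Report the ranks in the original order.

4, 7, 8, 6, 1.5, 4, 1.5, 4

Sorted (descending): 165, 165, 154, 154, 154, 139, 137, 115
The 2 values of 165 occupy positions 1–2 → average rank (1+2)/2 = 1.5.
The 3 values of 154 occupy positions 3–5 → average rank 4.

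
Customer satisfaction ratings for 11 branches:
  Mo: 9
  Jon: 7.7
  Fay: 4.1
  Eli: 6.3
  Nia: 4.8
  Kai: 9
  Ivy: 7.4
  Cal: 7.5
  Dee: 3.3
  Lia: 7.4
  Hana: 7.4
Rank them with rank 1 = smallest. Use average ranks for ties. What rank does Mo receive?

10.5

Sorted (ascending): 3.3, 4.1, 4.8, 6.3, 7.4, 7.4, 7.4, 7.5, 7.7, 9, 9
The 3 values of 7.4 occupy positions 5–7 → average rank 6.
The 2 values of 9 occupy positions 10–11 → average rank (10+11)/2 = 10.5.
Mo has value 9 → rank 10.5.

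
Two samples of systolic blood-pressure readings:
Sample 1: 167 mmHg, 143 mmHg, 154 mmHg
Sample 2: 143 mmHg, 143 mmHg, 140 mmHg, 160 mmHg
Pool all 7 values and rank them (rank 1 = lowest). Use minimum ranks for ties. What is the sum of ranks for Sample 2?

11

Sorted (ascending): 140, 143, 143, 143, 154, 160, 167
The 3 values of 143 occupy positions 2–4 → each gets rank 2.
Sample 2 values → pooled ranks: 143→2, 143→2, 140→1, 160→6
Rank sum = 2 + 2 + 1 + 6 = 11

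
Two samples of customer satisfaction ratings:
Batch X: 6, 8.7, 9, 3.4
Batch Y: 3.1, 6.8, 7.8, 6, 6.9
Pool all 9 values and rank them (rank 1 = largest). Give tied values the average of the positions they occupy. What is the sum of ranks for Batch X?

17.5

Sorted (descending): 9, 8.7, 7.8, 6.9, 6.8, 6, 6, 3.4, 3.1
The 2 values of 6 occupy positions 6–7 → average rank (6+7)/2 = 6.5.
Batch X values → pooled ranks: 6→6.5, 8.7→2, 9→1, 3.4→8
Rank sum = 6.5 + 2 + 1 + 8 = 17.5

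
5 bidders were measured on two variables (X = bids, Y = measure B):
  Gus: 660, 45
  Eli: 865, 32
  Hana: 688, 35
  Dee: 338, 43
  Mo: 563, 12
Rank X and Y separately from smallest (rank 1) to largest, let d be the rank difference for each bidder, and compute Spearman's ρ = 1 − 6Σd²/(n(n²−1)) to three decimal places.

-0.200

Ranks of variable 1: 3, 5, 4, 1, 2
Ranks of variable 2: 5, 2, 3, 4, 1
d = r₁ − r₂: -2, 3, 1, -3, 1
d²: 4, 9, 1, 9, 1; Σd² = 24
ρ = 1 − 6·24/(5·24) = 1 − 144/120 = -0.200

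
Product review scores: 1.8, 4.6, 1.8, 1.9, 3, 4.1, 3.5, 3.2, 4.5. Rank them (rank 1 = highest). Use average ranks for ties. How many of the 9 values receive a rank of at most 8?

Sorted (descending): 4.6, 4.5, 4.1, 3.5, 3.2, 3, 1.9, 1.8, 1.8
The 2 values of 1.8 occupy positions 8–9 → average rank (8+9)/2 = 8.5.
Ranks ≤ 8: {1, 2, 3, 4, 5, 6, 7} → 7 values.

7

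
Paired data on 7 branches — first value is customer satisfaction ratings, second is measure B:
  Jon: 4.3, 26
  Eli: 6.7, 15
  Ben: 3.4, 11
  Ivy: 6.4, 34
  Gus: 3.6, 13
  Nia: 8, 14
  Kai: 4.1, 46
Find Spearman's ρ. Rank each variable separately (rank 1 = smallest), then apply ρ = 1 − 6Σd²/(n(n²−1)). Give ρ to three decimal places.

0.321

Ranks of variable 1: 4, 6, 1, 5, 2, 7, 3
Ranks of variable 2: 5, 4, 1, 6, 2, 3, 7
d = r₁ − r₂: -1, 2, 0, -1, 0, 4, -4
d²: 1, 4, 0, 1, 0, 16, 16; Σd² = 38
ρ = 1 − 6·38/(7·48) = 1 − 228/336 = 0.321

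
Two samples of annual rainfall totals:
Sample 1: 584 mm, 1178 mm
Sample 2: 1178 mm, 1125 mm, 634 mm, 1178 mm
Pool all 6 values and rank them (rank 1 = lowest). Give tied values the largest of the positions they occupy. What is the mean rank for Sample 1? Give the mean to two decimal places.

Sorted (ascending): 584, 634, 1125, 1178, 1178, 1178
The 3 values of 1178 occupy positions 4–6 → each gets rank 6.
Sample 1 values → pooled ranks: 584→1, 1178→6
Mean rank = (1 + 6) / 2 = 3.50

3.50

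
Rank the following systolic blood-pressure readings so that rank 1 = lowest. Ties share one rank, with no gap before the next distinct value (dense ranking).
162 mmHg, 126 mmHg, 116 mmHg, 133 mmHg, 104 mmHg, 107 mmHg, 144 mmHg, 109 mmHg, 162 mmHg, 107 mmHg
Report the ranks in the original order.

Sorted (ascending): 104, 107, 107, 109, 116, 126, 133, 144, 162, 162
The 2 values of 107 share dense rank 2.
The 2 values of 162 share dense rank 8.
Remaining distinct values take the next consecutive integers.

8, 5, 4, 6, 1, 2, 7, 3, 8, 2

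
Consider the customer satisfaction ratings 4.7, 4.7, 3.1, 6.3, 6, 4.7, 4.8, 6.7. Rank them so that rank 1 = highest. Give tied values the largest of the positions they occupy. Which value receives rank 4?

Sorted (descending): 6.7, 6.3, 6, 4.8, 4.7, 4.7, 4.7, 3.1
The 3 values of 4.7 occupy positions 5–7 → each gets rank 7.
Rank 4 → value 4.8.

4.8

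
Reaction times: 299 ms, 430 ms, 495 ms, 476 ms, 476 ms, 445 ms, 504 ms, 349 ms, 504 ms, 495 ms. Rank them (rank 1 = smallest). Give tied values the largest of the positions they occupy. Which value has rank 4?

445

Sorted (ascending): 299, 349, 430, 445, 476, 476, 495, 495, 504, 504
The 2 values of 476 occupy positions 5–6 → each gets rank 6.
The 2 values of 495 occupy positions 7–8 → each gets rank 8.
The 2 values of 504 occupy positions 9–10 → each gets rank 10.
Rank 4 → value 445.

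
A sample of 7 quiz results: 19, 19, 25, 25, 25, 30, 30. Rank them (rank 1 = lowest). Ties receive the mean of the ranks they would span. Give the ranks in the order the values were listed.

Sorted (ascending): 19, 19, 25, 25, 25, 30, 30
The 2 values of 19 occupy positions 1–2 → average rank (1+2)/2 = 1.5.
The 3 values of 25 occupy positions 3–5 → average rank 4.
The 2 values of 30 occupy positions 6–7 → average rank (6+7)/2 = 6.5.

1.5, 1.5, 4, 4, 4, 6.5, 6.5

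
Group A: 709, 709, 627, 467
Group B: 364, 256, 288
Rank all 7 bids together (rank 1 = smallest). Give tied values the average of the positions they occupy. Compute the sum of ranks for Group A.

22

Sorted (ascending): 256, 288, 364, 467, 627, 709, 709
The 2 values of 709 occupy positions 6–7 → average rank (6+7)/2 = 6.5.
Group A values → pooled ranks: 709→6.5, 709→6.5, 627→5, 467→4
Rank sum = 6.5 + 6.5 + 5 + 4 = 22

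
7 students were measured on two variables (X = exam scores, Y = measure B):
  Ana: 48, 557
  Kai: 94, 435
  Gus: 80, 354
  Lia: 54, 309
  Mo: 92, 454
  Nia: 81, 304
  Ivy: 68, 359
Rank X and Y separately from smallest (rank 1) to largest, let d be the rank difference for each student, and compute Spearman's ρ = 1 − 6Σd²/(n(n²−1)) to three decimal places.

-0.036

Ranks of variable 1: 1, 7, 4, 2, 6, 5, 3
Ranks of variable 2: 7, 5, 3, 2, 6, 1, 4
d = r₁ − r₂: -6, 2, 1, 0, 0, 4, -1
d²: 36, 4, 1, 0, 0, 16, 1; Σd² = 58
ρ = 1 − 6·58/(7·48) = 1 − 348/336 = -0.036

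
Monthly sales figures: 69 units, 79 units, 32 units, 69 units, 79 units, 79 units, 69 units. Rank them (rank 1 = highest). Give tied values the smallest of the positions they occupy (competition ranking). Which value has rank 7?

32

Sorted (descending): 79, 79, 79, 69, 69, 69, 32
The 3 values of 79 occupy positions 1–3 → each gets rank 1.
The 3 values of 69 occupy positions 4–6 → each gets rank 4.
Rank 7 → value 32.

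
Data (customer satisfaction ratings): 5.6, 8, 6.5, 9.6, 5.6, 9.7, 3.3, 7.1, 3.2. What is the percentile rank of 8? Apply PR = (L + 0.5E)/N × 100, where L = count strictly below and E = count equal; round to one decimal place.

72.2

N = 9.
Strictly below 8: 6. Equal to 8: 1.
PR = (6 + 0.5·1)/9 × 100 = 72.2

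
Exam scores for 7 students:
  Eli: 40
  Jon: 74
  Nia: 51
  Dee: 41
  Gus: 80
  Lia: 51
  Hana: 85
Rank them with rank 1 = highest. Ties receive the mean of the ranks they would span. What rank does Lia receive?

Sorted (descending): 85, 80, 74, 51, 51, 41, 40
The 2 values of 51 occupy positions 4–5 → average rank (4+5)/2 = 4.5.
Lia has value 51 → rank 4.5.

4.5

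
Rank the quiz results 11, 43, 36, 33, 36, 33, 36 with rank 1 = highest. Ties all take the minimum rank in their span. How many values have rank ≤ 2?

4

Sorted (descending): 43, 36, 36, 36, 33, 33, 11
The 3 values of 36 occupy positions 2–4 → each gets rank 2.
The 2 values of 33 occupy positions 5–6 → each gets rank 5.
Ranks ≤ 2: {1, 2, 2, 2} → 4 values.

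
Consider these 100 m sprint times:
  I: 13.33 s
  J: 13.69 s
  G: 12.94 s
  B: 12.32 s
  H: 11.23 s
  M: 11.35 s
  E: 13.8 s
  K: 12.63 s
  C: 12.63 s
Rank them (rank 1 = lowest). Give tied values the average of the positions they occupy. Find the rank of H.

1

Sorted (ascending): 11.23, 11.35, 12.32, 12.63, 12.63, 12.94, 13.33, 13.69, 13.8
The 2 values of 12.63 occupy positions 4–5 → average rank (4+5)/2 = 4.5.
H has value 11.23 s → rank 1.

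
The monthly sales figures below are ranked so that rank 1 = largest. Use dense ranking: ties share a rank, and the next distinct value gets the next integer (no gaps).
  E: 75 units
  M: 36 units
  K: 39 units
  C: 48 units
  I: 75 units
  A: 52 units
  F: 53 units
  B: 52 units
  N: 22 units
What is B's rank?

3

Sorted (descending): 75, 75, 53, 52, 52, 48, 39, 36, 22
The 2 values of 75 share dense rank 1.
The 2 values of 52 share dense rank 3.
Remaining distinct values take the next consecutive integers.
B has value 52 units → rank 3.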